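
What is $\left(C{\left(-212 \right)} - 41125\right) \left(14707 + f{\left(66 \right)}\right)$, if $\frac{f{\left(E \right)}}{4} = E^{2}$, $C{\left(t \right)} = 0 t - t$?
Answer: $-1314575603$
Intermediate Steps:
$C{\left(t \right)} = - t$ ($C{\left(t \right)} = 0 - t = - t$)
$f{\left(E \right)} = 4 E^{2}$
$\left(C{\left(-212 \right)} - 41125\right) \left(14707 + f{\left(66 \right)}\right) = \left(\left(-1\right) \left(-212\right) - 41125\right) \left(14707 + 4 \cdot 66^{2}\right) = \left(212 - 41125\right) \left(14707 + 4 \cdot 4356\right) = - 40913 \left(14707 + 17424\right) = \left(-40913\right) 32131 = -1314575603$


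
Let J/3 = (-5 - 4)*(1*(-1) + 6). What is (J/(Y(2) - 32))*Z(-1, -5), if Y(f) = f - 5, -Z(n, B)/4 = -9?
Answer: 972/7 ≈ 138.86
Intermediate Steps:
J = -135 (J = 3*((-5 - 4)*(1*(-1) + 6)) = 3*(-9*(-1 + 6)) = 3*(-9*5) = 3*(-45) = -135)
Z(n, B) = 36 (Z(n, B) = -4*(-9) = 36)
Y(f) = -5 + f
(J/(Y(2) - 32))*Z(-1, -5) = (-135/((-5 + 2) - 32))*36 = (-135/(-3 - 32))*36 = (-135/(-35))*36 = -1/35*(-135)*36 = (27/7)*36 = 972/7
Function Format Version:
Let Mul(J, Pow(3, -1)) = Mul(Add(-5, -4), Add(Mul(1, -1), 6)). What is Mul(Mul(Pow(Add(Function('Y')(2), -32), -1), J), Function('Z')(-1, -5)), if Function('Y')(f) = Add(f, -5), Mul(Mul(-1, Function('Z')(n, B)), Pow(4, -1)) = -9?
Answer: Rational(972, 7) ≈ 138.86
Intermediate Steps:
J = -135 (J = Mul(3, Mul(Add(-5, -4), Add(Mul(1, -1), 6))) = Mul(3, Mul(-9, Add(-1, 6))) = Mul(3, Mul(-9, 5)) = Mul(3, -45) = -135)
Function('Z')(n, B) = 36 (Function('Z')(n, B) = Mul(-4, -9) = 36)
Function('Y')(f) = Add(-5, f)
Mul(Mul(Pow(Add(Function('Y')(2), -32), -1), J), Function('Z')(-1, -5)) = Mul(Mul(Pow(Add(Add(-5, 2), -32), -1), -135), 36) = Mul(Mul(Pow(Add(-3, -32), -1), -135), 36) = Mul(Mul(Pow(-35, -1), -135), 36) = Mul(Mul(Rational(-1, 35), -135), 36) = Mul(Rational(27, 7), 36) = Rational(972, 7)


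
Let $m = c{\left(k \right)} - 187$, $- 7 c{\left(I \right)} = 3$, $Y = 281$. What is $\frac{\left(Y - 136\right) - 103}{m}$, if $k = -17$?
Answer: $- \frac{147}{656} \approx -0.22409$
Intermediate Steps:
$c{\left(I \right)} = - \frac{3}{7}$ ($c{\left(I \right)} = \left(- \frac{1}{7}\right) 3 = - \frac{3}{7}$)
$m = - \frac{1312}{7}$ ($m = - \frac{3}{7} - 187 = - \frac{1312}{7} \approx -187.43$)
$\frac{\left(Y - 136\right) - 103}{m} = \frac{\left(281 - 136\right) - 103}{- \frac{1312}{7}} = \left(145 - 103\right) \left(- \frac{7}{1312}\right) = 42 \left(- \frac{7}{1312}\right) = - \frac{147}{656}$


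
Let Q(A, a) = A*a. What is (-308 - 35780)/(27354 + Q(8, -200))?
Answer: -18044/12877 ≈ -1.4013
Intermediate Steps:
(-308 - 35780)/(27354 + Q(8, -200)) = (-308 - 35780)/(27354 + 8*(-200)) = -36088/(27354 - 1600) = -36088/25754 = -36088*1/25754 = -18044/12877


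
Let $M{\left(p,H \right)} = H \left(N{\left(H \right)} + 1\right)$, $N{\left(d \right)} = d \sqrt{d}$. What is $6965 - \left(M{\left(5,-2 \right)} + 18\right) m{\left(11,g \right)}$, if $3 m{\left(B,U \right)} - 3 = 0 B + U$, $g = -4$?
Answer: $\frac{20911}{3} + \frac{4 i \sqrt{2}}{3} \approx 6970.3 + 1.8856 i$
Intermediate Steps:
$N{\left(d \right)} = d^{\frac{3}{2}}$
$M{\left(p,H \right)} = H \left(1 + H^{\frac{3}{2}}\right)$ ($M{\left(p,H \right)} = H \left(H^{\frac{3}{2}} + 1\right) = H \left(1 + H^{\frac{3}{2}}\right)$)
$m{\left(B,U \right)} = 1 + \frac{U}{3}$ ($m{\left(B,U \right)} = 1 + \frac{0 B + U}{3} = 1 + \frac{0 + U}{3} = 1 + \frac{U}{3}$)
$6965 - \left(M{\left(5,-2 \right)} + 18\right) m{\left(11,g \right)} = 6965 - \left(\left(-2 + \left(-2\right)^{\frac{5}{2}}\right) + 18\right) \left(1 + \frac{1}{3} \left(-4\right)\right) = 6965 - \left(\left(-2 + 4 i \sqrt{2}\right) + 18\right) \left(1 - \frac{4}{3}\right) = 6965 - \left(16 + 4 i \sqrt{2}\right) \left(- \frac{1}{3}\right) = 6965 - \left(- \frac{16}{3} - \frac{4 i \sqrt{2}}{3}\right) = 6965 + \left(\frac{16}{3} + \frac{4 i \sqrt{2}}{3}\right) = \frac{20911}{3} + \frac{4 i \sqrt{2}}{3}$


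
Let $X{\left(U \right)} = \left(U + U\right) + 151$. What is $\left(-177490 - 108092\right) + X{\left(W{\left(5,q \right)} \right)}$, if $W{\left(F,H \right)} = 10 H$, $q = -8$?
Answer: $-285591$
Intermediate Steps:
$X{\left(U \right)} = 151 + 2 U$ ($X{\left(U \right)} = 2 U + 151 = 151 + 2 U$)
$\left(-177490 - 108092\right) + X{\left(W{\left(5,q \right)} \right)} = \left(-177490 - 108092\right) + \left(151 + 2 \cdot 10 \left(-8\right)\right) = -285582 + \left(151 + 2 \left(-80\right)\right) = -285582 + \left(151 - 160\right) = -285582 - 9 = -285591$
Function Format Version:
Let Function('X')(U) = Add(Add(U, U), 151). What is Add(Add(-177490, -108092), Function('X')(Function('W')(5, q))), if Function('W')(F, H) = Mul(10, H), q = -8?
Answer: -285591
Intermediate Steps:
Function('X')(U) = Add(151, Mul(2, U)) (Function('X')(U) = Add(Mul(2, U), 151) = Add(151, Mul(2, U)))
Add(Add(-177490, -108092), Function('X')(Function('W')(5, q))) = Add(Add(-177490, -108092), Add(151, Mul(2, Mul(10, -8)))) = Add(-285582, Add(151, Mul(2, -80))) = Add(-285582, Add(151, -160)) = Add(-285582, -9) = -285591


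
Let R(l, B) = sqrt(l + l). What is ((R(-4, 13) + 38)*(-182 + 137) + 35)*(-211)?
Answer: 353425 + 18990*I*sqrt(2) ≈ 3.5343e+5 + 26856.0*I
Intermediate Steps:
R(l, B) = sqrt(2)*sqrt(l) (R(l, B) = sqrt(2*l) = sqrt(2)*sqrt(l))
((R(-4, 13) + 38)*(-182 + 137) + 35)*(-211) = ((sqrt(2)*sqrt(-4) + 38)*(-182 + 137) + 35)*(-211) = ((sqrt(2)*(2*I) + 38)*(-45) + 35)*(-211) = ((2*I*sqrt(2) + 38)*(-45) + 35)*(-211) = ((38 + 2*I*sqrt(2))*(-45) + 35)*(-211) = ((-1710 - 90*I*sqrt(2)) + 35)*(-211) = (-1675 - 90*I*sqrt(2))*(-211) = 353425 + 18990*I*sqrt(2)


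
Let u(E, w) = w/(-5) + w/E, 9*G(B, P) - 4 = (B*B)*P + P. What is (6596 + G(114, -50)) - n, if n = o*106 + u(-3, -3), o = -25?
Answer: -2833232/45 ≈ -62961.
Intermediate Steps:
G(B, P) = 4/9 + P/9 + P*B²/9 (G(B, P) = 4/9 + ((B*B)*P + P)/9 = 4/9 + (B²*P + P)/9 = 4/9 + (P*B² + P)/9 = 4/9 + (P + P*B²)/9 = 4/9 + (P/9 + P*B²/9) = 4/9 + P/9 + P*B²/9)
u(E, w) = -w/5 + w/E (u(E, w) = w*(-⅕) + w/E = -w/5 + w/E)
n = -13242/5 (n = -25*106 + (-⅕*(-3) - 3/(-3)) = -2650 + (⅗ - 3*(-⅓)) = -2650 + (⅗ + 1) = -2650 + 8/5 = -13242/5 ≈ -2648.4)
(6596 + G(114, -50)) - n = (6596 + (4/9 + (⅑)*(-50) + (⅑)*(-50)*114²)) - 1*(-13242/5) = (6596 + (4/9 - 50/9 + (⅑)*(-50)*12996)) + 13242/5 = (6596 + (4/9 - 50/9 - 72200)) + 13242/5 = (6596 - 649846/9) + 13242/5 = -590482/9 + 13242/5 = -2833232/45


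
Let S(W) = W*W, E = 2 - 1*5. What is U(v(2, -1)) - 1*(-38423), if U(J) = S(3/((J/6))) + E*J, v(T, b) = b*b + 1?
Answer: 38498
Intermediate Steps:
E = -3 (E = 2 - 5 = -3)
v(T, b) = 1 + b² (v(T, b) = b² + 1 = 1 + b²)
S(W) = W²
U(J) = -3*J + 324/J² (U(J) = (3/((J/6)))² - 3*J = (3*(6/J))² - 3*J = (18/J)² - 3*J = 324/J² - 3*J = -3*J + 324/J²)
U(v(2, -1)) - 1*(-38423) = (-3*(1 + (-1)²) + 324/(1 + (-1)²)²) - 1*(-38423) = (-3*(1 + 1) + 324/(1 + 1)²) + 38423 = (-3*2 + 324/2²) + 38423 = (-6 + 324*(¼)) + 38423 = (-6 + 81) + 38423 = 75 + 38423 = 38498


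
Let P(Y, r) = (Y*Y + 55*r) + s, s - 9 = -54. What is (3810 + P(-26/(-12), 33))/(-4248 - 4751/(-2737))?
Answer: -550271113/418392900 ≈ -1.3152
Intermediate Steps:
s = -45 (s = 9 - 54 = -45)
P(Y, r) = -45 + Y² + 55*r (P(Y, r) = (Y*Y + 55*r) - 45 = (Y² + 55*r) - 45 = -45 + Y² + 55*r)
(3810 + P(-26/(-12), 33))/(-4248 - 4751/(-2737)) = (3810 + (-45 + (-26/(-12))² + 55*33))/(-4248 - 4751/(-2737)) = (3810 + (-45 + (-26*(-1/12))² + 1815))/(-4248 - 4751*(-1/2737)) = (3810 + (-45 + (13/6)² + 1815))/(-4248 + 4751/2737) = (3810 + (-45 + 169/36 + 1815))/(-11622025/2737) = (3810 + 63889/36)*(-2737/11622025) = (201049/36)*(-2737/11622025) = -550271113/418392900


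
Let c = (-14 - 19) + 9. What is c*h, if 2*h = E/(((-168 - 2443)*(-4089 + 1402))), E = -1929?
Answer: 23148/7015757 ≈ 0.0032994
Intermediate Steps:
c = -24 (c = -33 + 9 = -24)
h = -1929/14031514 (h = (-1929*1/((-4089 + 1402)*(-168 - 2443)))/2 = (-1929/((-2611*(-2687))))/2 = (-1929/7015757)/2 = (-1929*1/7015757)/2 = (½)*(-1929/7015757) = -1929/14031514 ≈ -0.00013748)
c*h = -24*(-1929/14031514) = 23148/7015757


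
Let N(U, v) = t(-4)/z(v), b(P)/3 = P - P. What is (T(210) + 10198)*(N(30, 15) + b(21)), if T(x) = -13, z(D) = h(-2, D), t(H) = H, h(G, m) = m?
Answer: -2716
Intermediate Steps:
z(D) = D
b(P) = 0 (b(P) = 3*(P - P) = 3*0 = 0)
N(U, v) = -4/v
(T(210) + 10198)*(N(30, 15) + b(21)) = (-13 + 10198)*(-4/15 + 0) = 10185*(-4*1/15 + 0) = 10185*(-4/15 + 0) = 10185*(-4/15) = -2716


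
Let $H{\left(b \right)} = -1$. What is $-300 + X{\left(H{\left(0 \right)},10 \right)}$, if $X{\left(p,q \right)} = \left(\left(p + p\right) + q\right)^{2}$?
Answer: $-236$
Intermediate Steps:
$X{\left(p,q \right)} = \left(q + 2 p\right)^{2}$ ($X{\left(p,q \right)} = \left(2 p + q\right)^{2} = \left(q + 2 p\right)^{2}$)
$-300 + X{\left(H{\left(0 \right)},10 \right)} = -300 + \left(10 + 2 \left(-1\right)\right)^{2} = -300 + \left(10 - 2\right)^{2} = -300 + 8^{2} = -300 + 64 = -236$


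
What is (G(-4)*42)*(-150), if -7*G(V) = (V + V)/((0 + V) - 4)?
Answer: 900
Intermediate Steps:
G(V) = -2*V/(7*(-4 + V)) (G(V) = -(V + V)/(7*((0 + V) - 4)) = -2*V/(7*(V - 4)) = -2*V/(7*(-4 + V)))
(G(-4)*42)*(-150) = (-2*(-4)/(-28 + 7*(-4))*42)*(-150) = (-2*(-4)/(-28 - 28)*42)*(-150) = (-2*(-4)/(-56)*42)*(-150) = (-2*(-4)*(-1/56)*42)*(-150) = -⅐*42*(-150) = -6*(-150) = 900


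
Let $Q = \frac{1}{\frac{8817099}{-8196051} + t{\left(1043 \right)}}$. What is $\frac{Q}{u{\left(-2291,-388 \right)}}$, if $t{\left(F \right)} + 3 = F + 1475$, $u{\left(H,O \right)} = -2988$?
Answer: $- \frac{2732017}{20521834161336} \approx -1.3313 \cdot 10^{-7}$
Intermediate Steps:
$t{\left(F \right)} = 1472 + F$ ($t{\left(F \right)} = -3 + \left(F + 1475\right) = -3 + \left(1475 + F\right) = 1472 + F$)
$Q = \frac{2732017}{6868083722}$ ($Q = \frac{1}{\frac{8817099}{-8196051} + \left(1472 + 1043\right)} = \frac{1}{8817099 \left(- \frac{1}{8196051}\right) + 2515} = \frac{1}{- \frac{2939033}{2732017} + 2515} = \frac{1}{\frac{6868083722}{2732017}} = \frac{2732017}{6868083722} \approx 0.00039778$)
$\frac{Q}{u{\left(-2291,-388 \right)}} = \frac{2732017}{6868083722 \left(-2988\right)} = \frac{2732017}{6868083722} \left(- \frac{1}{2988}\right) = - \frac{2732017}{20521834161336}$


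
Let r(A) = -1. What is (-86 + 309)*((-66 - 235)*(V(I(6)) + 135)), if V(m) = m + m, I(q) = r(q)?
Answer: -8927359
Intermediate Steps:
I(q) = -1
V(m) = 2*m
(-86 + 309)*((-66 - 235)*(V(I(6)) + 135)) = (-86 + 309)*((-66 - 235)*(2*(-1) + 135)) = 223*(-301*(-2 + 135)) = 223*(-301*133) = 223*(-40033) = -8927359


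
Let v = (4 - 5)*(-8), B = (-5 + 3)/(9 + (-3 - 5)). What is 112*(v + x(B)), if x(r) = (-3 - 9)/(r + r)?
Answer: 1232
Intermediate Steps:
B = -2 (B = -2/(9 - 8) = -2/1 = -2*1 = -2)
v = 8 (v = -1*(-8) = 8)
x(r) = -6/r (x(r) = -12*1/(2*r) = -6/r)
112*(v + x(B)) = 112*(8 - 6/(-2)) = 112*(8 - 6*(-1/2)) = 112*(8 + 3) = 112*11 = 1232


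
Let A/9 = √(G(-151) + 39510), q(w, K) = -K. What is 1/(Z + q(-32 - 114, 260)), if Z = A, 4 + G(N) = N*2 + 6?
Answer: 26/310841 + 9*√39210/3108410 ≈ 0.00065697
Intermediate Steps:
G(N) = 2 + 2*N (G(N) = -4 + (N*2 + 6) = -4 + (2*N + 6) = -4 + (6 + 2*N) = 2 + 2*N)
A = 9*√39210 (A = 9*√((2 + 2*(-151)) + 39510) = 9*√((2 - 302) + 39510) = 9*√(-300 + 39510) = 9*√39210 ≈ 1782.1)
Z = 9*√39210 ≈ 1782.1
1/(Z + q(-32 - 114, 260)) = 1/(9*√39210 - 1*260) = 1/(9*√39210 - 260) = 1/(-260 + 9*√39210)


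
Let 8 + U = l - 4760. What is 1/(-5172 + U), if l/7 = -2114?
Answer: -1/24738 ≈ -4.0424e-5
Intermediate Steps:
l = -14798 (l = 7*(-2114) = -14798)
U = -19566 (U = -8 + (-14798 - 4760) = -8 - 19558 = -19566)
1/(-5172 + U) = 1/(-5172 - 19566) = 1/(-24738) = -1/24738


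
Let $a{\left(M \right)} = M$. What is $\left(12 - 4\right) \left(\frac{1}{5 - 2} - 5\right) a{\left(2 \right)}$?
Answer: $- \frac{224}{3} \approx -74.667$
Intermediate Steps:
$\left(12 - 4\right) \left(\frac{1}{5 - 2} - 5\right) a{\left(2 \right)} = \left(12 - 4\right) \left(\frac{1}{5 - 2} - 5\right) 2 = 8 \left(\frac{1}{3} - 5\right) 2 = 8 \left(- \frac{14}{3}\right) 2 = \left(- \frac{112}{3}\right) 2 = - \frac{224}{3}$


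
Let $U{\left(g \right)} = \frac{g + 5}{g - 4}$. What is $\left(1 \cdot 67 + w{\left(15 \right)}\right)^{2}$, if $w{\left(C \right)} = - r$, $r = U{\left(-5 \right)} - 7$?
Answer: $5476$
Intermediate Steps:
$U{\left(g \right)} = \frac{5 + g}{-4 + g}$
$r = -7$ ($r = \frac{5 - 5}{-4 - 5} - 7 = \frac{1}{-9} \cdot 0 - 7 = \left(- \frac{1}{9}\right) 0 - 7 = 0 - 7 = -7$)
$w{\left(C \right)} = 7$ ($w{\left(C \right)} = \left(-1\right) \left(-7\right) = 7$)
$\left(1 \cdot 67 + w{\left(15 \right)}\right)^{2} = \left(1 \cdot 67 + 7\right)^{2} = \left(67 + 7\right)^{2} = 74^{2} = 5476$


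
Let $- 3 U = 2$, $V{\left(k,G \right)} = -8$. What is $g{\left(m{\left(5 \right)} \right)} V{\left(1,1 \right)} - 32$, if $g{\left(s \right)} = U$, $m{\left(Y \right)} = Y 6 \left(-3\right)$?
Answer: $- \frac{80}{3} \approx -26.667$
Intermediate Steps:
$m{\left(Y \right)} = - 18 Y$ ($m{\left(Y \right)} = 6 Y \left(-3\right) = - 18 Y$)
$U = - \frac{2}{3}$ ($U = \left(- \frac{1}{3}\right) 2 = - \frac{2}{3} \approx -0.66667$)
$g{\left(s \right)} = - \frac{2}{3}$
$g{\left(m{\left(5 \right)} \right)} V{\left(1,1 \right)} - 32 = \left(- \frac{2}{3}\right) \left(-8\right) - 32 = \frac{16}{3} - 32 = - \frac{80}{3}$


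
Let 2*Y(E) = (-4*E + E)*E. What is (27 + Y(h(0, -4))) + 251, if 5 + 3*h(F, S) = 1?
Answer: 826/3 ≈ 275.33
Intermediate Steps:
h(F, S) = -4/3 (h(F, S) = -5/3 + (⅓)*1 = -5/3 + ⅓ = -4/3)
Y(E) = -3*E²/2 (Y(E) = ((-4*E + E)*E)/2 = ((-3*E)*E)/2 = (-3*E²)/2 = -3*E²/2)
(27 + Y(h(0, -4))) + 251 = (27 - 3*(-4/3)²/2) + 251 = (27 - 3/2*16/9) + 251 = (27 - 8/3) + 251 = 73/3 + 251 = 826/3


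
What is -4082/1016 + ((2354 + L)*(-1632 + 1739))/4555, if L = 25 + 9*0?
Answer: 120016169/2313940 ≈ 51.867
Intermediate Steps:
L = 25 (L = 25 + 0 = 25)
-4082/1016 + ((2354 + L)*(-1632 + 1739))/4555 = -4082/1016 + ((2354 + 25)*(-1632 + 1739))/4555 = -4082*1/1016 + (2379*107)*(1/4555) = -2041/508 + 254553*(1/4555) = -2041/508 + 254553/4555 = 120016169/2313940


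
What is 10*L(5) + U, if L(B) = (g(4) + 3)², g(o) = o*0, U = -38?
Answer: 52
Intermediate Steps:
g(o) = 0
L(B) = 9 (L(B) = (0 + 3)² = 3² = 9)
10*L(5) + U = 10*9 - 38 = 90 - 38 = 52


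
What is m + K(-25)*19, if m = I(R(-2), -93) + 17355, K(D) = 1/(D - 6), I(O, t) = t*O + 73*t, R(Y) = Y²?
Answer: 315995/31 ≈ 10193.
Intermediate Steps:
I(O, t) = 73*t + O*t (I(O, t) = O*t + 73*t = 73*t + O*t)
K(D) = 1/(-6 + D)
m = 10194 (m = -93*(73 + (-2)²) + 17355 = -93*(73 + 4) + 17355 = -93*77 + 17355 = -7161 + 17355 = 10194)
m + K(-25)*19 = 10194 + 19/(-6 - 25) = 10194 + 19/(-31) = 10194 - 1/31*19 = 10194 - 19/31 = 315995/31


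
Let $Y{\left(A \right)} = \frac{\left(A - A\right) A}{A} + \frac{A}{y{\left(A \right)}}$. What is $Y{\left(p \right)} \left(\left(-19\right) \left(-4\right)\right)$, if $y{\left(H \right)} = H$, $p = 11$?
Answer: $76$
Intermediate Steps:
$Y{\left(A \right)} = 1$ ($Y{\left(A \right)} = \frac{\left(A - A\right) A}{A} + \frac{A}{A} = \frac{0 A}{A} + 1 = \frac{0}{A} + 1 = 0 + 1 = 1$)
$Y{\left(p \right)} \left(\left(-19\right) \left(-4\right)\right) = 1 \left(\left(-19\right) \left(-4\right)\right) = 1 \cdot 76 = 76$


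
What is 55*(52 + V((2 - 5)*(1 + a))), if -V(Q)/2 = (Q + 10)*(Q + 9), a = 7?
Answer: -20240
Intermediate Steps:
V(Q) = -2*(9 + Q)*(10 + Q) (V(Q) = -2*(Q + 10)*(Q + 9) = -2*(10 + Q)*(9 + Q) = -2*(9 + Q)*(10 + Q))
55*(52 + V((2 - 5)*(1 + a))) = 55*(52 + (-180 - 38*(2 - 5)*(1 + 7) - 2*(1 + 7)²*(2 - 5)²)) = 55*(52 + (-180 - (-114)*8 - 2*(-3*8)²)) = 55*(52 + (-180 - 38*(-24) - 2*(-24)²)) = 55*(52 + (-180 + 912 - 2*576)) = 55*(52 + (-180 + 912 - 1152)) = 55*(52 - 420) = 55*(-368) = -20240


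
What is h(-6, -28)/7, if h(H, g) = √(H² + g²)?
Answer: 2*√205/7 ≈ 4.0908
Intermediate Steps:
h(-6, -28)/7 = √((-6)² + (-28)²)/7 = √(36 + 784)*(⅐) = √820*(⅐) = (2*√205)*(⅐) = 2*√205/7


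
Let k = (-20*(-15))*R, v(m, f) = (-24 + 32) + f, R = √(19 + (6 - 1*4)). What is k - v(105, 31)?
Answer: -39 + 300*√21 ≈ 1335.8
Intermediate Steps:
R = √21 (R = √(19 + (6 - 4)) = √(19 + 2) = √21 ≈ 4.5826)
v(m, f) = 8 + f
k = 300*√21 (k = (-20*(-15))*√21 = 300*√21 ≈ 1374.8)
k - v(105, 31) = 300*√21 - (8 + 31) = 300*√21 - 1*39 = 300*√21 - 39 = -39 + 300*√21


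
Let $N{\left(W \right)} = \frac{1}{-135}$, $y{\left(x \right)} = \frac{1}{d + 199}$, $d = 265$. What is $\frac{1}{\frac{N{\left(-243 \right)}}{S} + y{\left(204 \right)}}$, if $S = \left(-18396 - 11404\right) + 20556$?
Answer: $\frac{144761040}{312101} \approx 463.83$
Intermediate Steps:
$y{\left(x \right)} = \frac{1}{464}$ ($y{\left(x \right)} = \frac{1}{265 + 199} = \frac{1}{464}$)
$N{\left(W \right)} = - \frac{1}{135}$
$S = -9244$ ($S = -29800 + 20556 = -9244$)
$\frac{1}{\frac{N{\left(-243 \right)}}{S} + y{\left(204 \right)}} = \frac{1}{- \frac{1}{135 \left(-9244\right)} + \frac{1}{464}} = \frac{1}{\left(- \frac{1}{135}\right) \left(- \frac{1}{9244}\right) + \frac{1}{464}} = \frac{1}{\frac{1}{1247940} + \frac{1}{464}} = \frac{1}{\frac{312101}{144761040}} = \frac{144761040}{312101}$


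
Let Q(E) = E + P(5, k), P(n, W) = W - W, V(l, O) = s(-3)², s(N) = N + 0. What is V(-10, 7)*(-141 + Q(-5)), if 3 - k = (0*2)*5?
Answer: -1314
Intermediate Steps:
s(N) = N
k = 3 (k = 3 - 0*2*5 = 3 - 0*5 = 3 - 1*0 = 3 + 0 = 3)
V(l, O) = 9 (V(l, O) = (-3)² = 9)
P(n, W) = 0
Q(E) = E (Q(E) = E + 0 = E)
V(-10, 7)*(-141 + Q(-5)) = 9*(-141 - 5) = 9*(-146) = -1314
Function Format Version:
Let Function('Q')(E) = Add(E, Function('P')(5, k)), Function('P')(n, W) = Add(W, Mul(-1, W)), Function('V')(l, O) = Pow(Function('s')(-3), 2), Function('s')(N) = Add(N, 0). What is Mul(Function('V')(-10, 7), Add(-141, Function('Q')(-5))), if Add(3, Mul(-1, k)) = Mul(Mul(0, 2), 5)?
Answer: -1314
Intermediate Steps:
Function('s')(N) = N
k = 3 (k = Add(3, Mul(-1, Mul(Mul(0, 2), 5))) = Add(3, Mul(-1, Mul(0, 5))) = Add(3, Mul(-1, 0)) = Add(3, 0) = 3)
Function('V')(l, O) = 9 (Function('V')(l, O) = Pow(-3, 2) = 9)
Function('P')(n, W) = 0
Function('Q')(E) = E (Function('Q')(E) = Add(E, 0) = E)
Mul(Function('V')(-10, 7), Add(-141, Function('Q')(-5))) = Mul(9, Add(-141, -5)) = Mul(9, -146) = -1314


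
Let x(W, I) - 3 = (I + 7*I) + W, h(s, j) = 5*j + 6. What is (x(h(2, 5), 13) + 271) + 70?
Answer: 479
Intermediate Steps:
h(s, j) = 6 + 5*j
x(W, I) = 3 + W + 8*I (x(W, I) = 3 + ((I + 7*I) + W) = 3 + (8*I + W) = 3 + (W + 8*I) = 3 + W + 8*I)
(x(h(2, 5), 13) + 271) + 70 = ((3 + (6 + 5*5) + 8*13) + 271) + 70 = ((3 + (6 + 25) + 104) + 271) + 70 = ((3 + 31 + 104) + 271) + 70 = (138 + 271) + 70 = 409 + 70 = 479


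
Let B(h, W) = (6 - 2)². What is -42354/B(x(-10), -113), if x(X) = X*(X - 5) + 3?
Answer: -21177/8 ≈ -2647.1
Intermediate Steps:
x(X) = 3 + X*(-5 + X) (x(X) = X*(-5 + X) + 3 = 3 + X*(-5 + X))
B(h, W) = 16 (B(h, W) = 4² = 16)
-42354/B(x(-10), -113) = -42354/16 = -42354*1/16 = -21177/8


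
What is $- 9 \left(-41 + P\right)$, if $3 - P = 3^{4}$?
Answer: $1071$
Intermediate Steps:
$P = -78$ ($P = 3 - 3^{4} = 3 - 81 = -78$)
$- 9 \left(-41 + P\right) = - 9 \left(-41 - 78\right) = \left(-9\right) \left(-119\right) = 1071$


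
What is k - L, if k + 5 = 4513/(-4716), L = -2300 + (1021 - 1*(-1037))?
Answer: 1113179/4716 ≈ 236.04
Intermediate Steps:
L = -242 (L = -2300 + (1021 + 1037) = -2300 + 2058 = -242)
k = -28093/4716 (k = -5 + 4513/(-4716) = -5 + 4513*(-1/4716) = -5 - 4513/4716 = -28093/4716 ≈ -5.9570)
k - L = -28093/4716 - 1*(-242) = -28093/4716 + 242 = 1113179/4716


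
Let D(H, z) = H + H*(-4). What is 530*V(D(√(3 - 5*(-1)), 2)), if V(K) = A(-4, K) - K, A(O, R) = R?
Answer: 0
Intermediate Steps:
D(H, z) = -3*H (D(H, z) = H - 4*H = -3*H)
V(K) = 0 (V(K) = K - K = 0)
530*V(D(√(3 - 5*(-1)), 2)) = 530*0 = 0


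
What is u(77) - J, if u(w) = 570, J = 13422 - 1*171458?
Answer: 158606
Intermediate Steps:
J = -158036 (J = 13422 - 171458 = -158036)
u(77) - J = 570 - 1*(-158036) = 570 + 158036 = 158606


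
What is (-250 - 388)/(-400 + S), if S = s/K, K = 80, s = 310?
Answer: 5104/3169 ≈ 1.6106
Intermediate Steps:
S = 31/8 (S = 310/80 = 310*(1/80) = 31/8 ≈ 3.8750)
(-250 - 388)/(-400 + S) = (-250 - 388)/(-400 + 31/8) = -638/(-3169/8) = -638*(-8/3169) = 5104/3169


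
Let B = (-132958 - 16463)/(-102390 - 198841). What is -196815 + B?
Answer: -59286629844/301231 ≈ -1.9681e+5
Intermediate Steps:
B = 149421/301231 (B = -149421/(-301231) = -149421*(-1/301231) = 149421/301231 ≈ 0.49603)
-196815 + B = -196815 + 149421/301231 = -59286629844/301231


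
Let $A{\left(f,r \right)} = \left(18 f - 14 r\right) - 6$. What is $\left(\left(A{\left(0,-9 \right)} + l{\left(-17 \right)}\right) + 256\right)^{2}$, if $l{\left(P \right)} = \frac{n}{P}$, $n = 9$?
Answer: $\frac{40742689}{289} \approx 1.4098 \cdot 10^{5}$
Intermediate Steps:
$l{\left(P \right)} = \frac{9}{P}$
$A{\left(f,r \right)} = -6 - 14 r + 18 f$ ($A{\left(f,r \right)} = \left(- 14 r + 18 f\right) - 6 = -6 - 14 r + 18 f$)
$\left(\left(A{\left(0,-9 \right)} + l{\left(-17 \right)}\right) + 256\right)^{2} = \left(\left(\left(-6 - -126 + 18 \cdot 0\right) + \frac{9}{-17}\right) + 256\right)^{2} = \left(\left(\left(-6 + 126 + 0\right) + 9 \left(- \frac{1}{17}\right)\right) + 256\right)^{2} = \left(\left(120 - \frac{9}{17}\right) + 256\right)^{2} = \left(\frac{2031}{17} + 256\right)^{2} = \left(\frac{6383}{17}\right)^{2} = \frac{40742689}{289}$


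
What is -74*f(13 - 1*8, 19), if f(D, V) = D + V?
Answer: -1776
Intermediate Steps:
-74*f(13 - 1*8, 19) = -74*((13 - 1*8) + 19) = -74*((13 - 8) + 19) = -74*(5 + 19) = -74*24 = -1776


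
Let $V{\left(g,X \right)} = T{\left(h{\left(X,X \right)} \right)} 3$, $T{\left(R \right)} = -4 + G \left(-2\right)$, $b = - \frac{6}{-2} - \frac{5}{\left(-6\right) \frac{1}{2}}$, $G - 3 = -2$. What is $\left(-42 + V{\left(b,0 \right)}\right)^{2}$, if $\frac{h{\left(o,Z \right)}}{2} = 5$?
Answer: $3600$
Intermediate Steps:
$G = 1$ ($G = 3 - 2 = 1$)
$h{\left(o,Z \right)} = 10$ ($h{\left(o,Z \right)} = 2 \cdot 5 = 10$)
$b = \frac{14}{3}$ ($b = \left(-6\right) \left(- \frac{1}{2}\right) - \frac{5}{\left(-6\right) \frac{1}{2}} = 3 - \frac{5}{-3} = 3 - - \frac{5}{3} = 3 + \frac{5}{3} = \frac{14}{3} \approx 4.6667$)
$T{\left(R \right)} = -6$ ($T{\left(R \right)} = -4 + 1 \left(-2\right) = -4 - 2 = -6$)
$V{\left(g,X \right)} = -18$ ($V{\left(g,X \right)} = \left(-6\right) 3 = -18$)
$\left(-42 + V{\left(b,0 \right)}\right)^{2} = \left(-42 - 18\right)^{2} = \left(-60\right)^{2} = 3600$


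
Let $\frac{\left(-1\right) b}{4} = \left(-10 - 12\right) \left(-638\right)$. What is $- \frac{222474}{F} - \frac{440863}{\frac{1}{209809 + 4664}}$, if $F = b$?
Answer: $- \frac{2654297716595091}{28072} \approx -9.4553 \cdot 10^{10}$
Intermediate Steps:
$b = -56144$ ($b = - 4 \left(-10 - 12\right) \left(-638\right) = - 4 \left(\left(-22\right) \left(-638\right)\right) = \left(-4\right) 14036 = -56144$)
$F = -56144$
$- \frac{222474}{F} - \frac{440863}{\frac{1}{209809 + 4664}} = - \frac{222474}{-56144} - \frac{440863}{\frac{1}{209809 + 4664}} = \left(-222474\right) \left(- \frac{1}{56144}\right) - \frac{440863}{\frac{1}{214473}} = \frac{111237}{28072} - 440863 \frac{1}{\frac{1}{214473}} = \frac{111237}{28072} - 94553210199 = - \frac{2654297716595091}{28072}$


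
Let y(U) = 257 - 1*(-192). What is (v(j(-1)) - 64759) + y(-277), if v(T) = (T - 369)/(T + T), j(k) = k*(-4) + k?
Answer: -64371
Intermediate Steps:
j(k) = -3*k (j(k) = -4*k + k = -3*k)
v(T) = (-369 + T)/(2*T) (v(T) = (-369 + T)/((2*T)) = (-369 + T)*(1/(2*T)) = (-369 + T)/(2*T))
y(U) = 449 (y(U) = 257 + 192 = 449)
(v(j(-1)) - 64759) + y(-277) = ((-369 - 3*(-1))/(2*((-3*(-1)))) - 64759) + 449 = ((½)*(-369 + 3)/3 - 64759) + 449 = ((½)*(⅓)*(-366) - 64759) + 449 = (-61 - 64759) + 449 = -64820 + 449 = -64371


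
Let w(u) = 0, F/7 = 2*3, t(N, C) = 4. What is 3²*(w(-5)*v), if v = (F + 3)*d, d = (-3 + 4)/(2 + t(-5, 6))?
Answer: 0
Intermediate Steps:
F = 42 (F = 7*(2*3) = 7*6 = 42)
d = ⅙ (d = (-3 + 4)/(2 + 4) = 1/6 = 1*(⅙) = ⅙ ≈ 0.16667)
v = 15/2 (v = (42 + 3)*(⅙) = 45*(⅙) = 15/2 ≈ 7.5000)
3²*(w(-5)*v) = 3²*(0*(15/2)) = 9*0 = 0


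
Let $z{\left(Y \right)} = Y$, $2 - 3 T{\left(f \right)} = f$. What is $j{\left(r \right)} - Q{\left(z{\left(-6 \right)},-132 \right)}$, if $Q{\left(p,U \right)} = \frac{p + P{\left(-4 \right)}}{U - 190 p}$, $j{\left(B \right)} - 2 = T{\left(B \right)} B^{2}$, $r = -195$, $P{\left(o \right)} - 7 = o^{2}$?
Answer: $\frac{2516952799}{1008} \approx 2.497 \cdot 10^{6}$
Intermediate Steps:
$P{\left(o \right)} = 7 + o^{2}$
$T{\left(f \right)} = \frac{2}{3} - \frac{f}{3}$
$j{\left(B \right)} = 2 + B^{2} \left(\frac{2}{3} - \frac{B}{3}\right)$ ($j{\left(B \right)} = 2 + \left(\frac{2}{3} - \frac{B}{3}\right) B^{2} = 2 + B^{2} \left(\frac{2}{3} - \frac{B}{3}\right)$)
$Q{\left(p,U \right)} = \frac{23 + p}{U - 190 p}$ ($Q{\left(p,U \right)} = \frac{p + \left(7 + \left(-4\right)^{2}\right)}{U - 190 p} = \frac{p + \left(7 + 16\right)}{U - 190 p} = \frac{p + 23}{U - 190 p} = \frac{23 + p}{U - 190 p}$)
$j{\left(r \right)} - Q{\left(z{\left(-6 \right)},-132 \right)} = \left(2 + \frac{\left(-195\right)^{2} \left(2 - -195\right)}{3}\right) - \frac{23 - 6}{-132 - -1140} = \left(2 + \frac{1}{3} \cdot 38025 \left(2 + 195\right)\right) - \frac{1}{-132 + 1140} \cdot 17 = \left(2 + \frac{1}{3} \cdot 38025 \cdot 197\right) - \frac{1}{1008} \cdot 17 = \left(2 + 2496975\right) - \frac{1}{1008} \cdot 17 = 2496977 - \frac{17}{1008} = \frac{2516952799}{1008}$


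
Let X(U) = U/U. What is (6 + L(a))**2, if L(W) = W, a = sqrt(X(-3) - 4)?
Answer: (6 + I*sqrt(3))**2 ≈ 33.0 + 20.785*I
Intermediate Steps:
X(U) = 1
a = I*sqrt(3) (a = sqrt(1 - 4) = sqrt(-3) = I*sqrt(3) ≈ 1.732*I)
(6 + L(a))**2 = (6 + I*sqrt(3))**2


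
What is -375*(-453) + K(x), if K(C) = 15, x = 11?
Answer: 169890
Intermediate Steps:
-375*(-453) + K(x) = -375*(-453) + 15 = 169875 + 15 = 169890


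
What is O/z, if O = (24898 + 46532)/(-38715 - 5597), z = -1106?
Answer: 35715/24504536 ≈ 0.0014575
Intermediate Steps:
O = -35715/22156 (O = 71430/(-44312) = 71430*(-1/44312) = -35715/22156 ≈ -1.6120)
O/z = -35715/22156/(-1106) = -35715/22156*(-1/1106) = 35715/24504536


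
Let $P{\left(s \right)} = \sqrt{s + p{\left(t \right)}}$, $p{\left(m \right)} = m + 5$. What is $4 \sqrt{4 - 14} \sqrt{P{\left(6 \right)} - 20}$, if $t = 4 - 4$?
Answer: $- 4 \sqrt{200 - 10 \sqrt{11}} \approx -51.666$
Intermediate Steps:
$t = 0$ ($t = 4 - 4 = 0$)
$p{\left(m \right)} = 5 + m$
$P{\left(s \right)} = \sqrt{5 + s}$ ($P{\left(s \right)} = \sqrt{s + \left(5 + 0\right)} = \sqrt{s + 5} = \sqrt{5 + s}$)
$4 \sqrt{4 - 14} \sqrt{P{\left(6 \right)} - 20} = 4 \sqrt{4 - 14} \sqrt{\sqrt{5 + 6} - 20} = 4 \sqrt{-10} \sqrt{\sqrt{11} - 20} = 4 i \sqrt{10} \sqrt{-20 + \sqrt{11}}$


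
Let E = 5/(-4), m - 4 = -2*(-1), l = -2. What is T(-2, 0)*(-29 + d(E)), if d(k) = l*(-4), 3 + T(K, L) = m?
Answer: -63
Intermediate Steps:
m = 6 (m = 4 - 2*(-1) = 4 + 2 = 6)
E = -5/4 (E = 5*(-1/4) = -5/4 ≈ -1.2500)
T(K, L) = 3 (T(K, L) = -3 + 6 = 3)
d(k) = 8 (d(k) = -2*(-4) = 8)
T(-2, 0)*(-29 + d(E)) = 3*(-29 + 8) = 3*(-21) = -63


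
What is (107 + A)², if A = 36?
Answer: 20449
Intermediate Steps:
(107 + A)² = (107 + 36)² = 143² = 20449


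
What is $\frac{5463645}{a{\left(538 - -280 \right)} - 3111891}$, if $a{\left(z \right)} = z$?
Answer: $- \frac{5463645}{3111073} \approx -1.7562$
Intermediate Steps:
$\frac{5463645}{a{\left(538 - -280 \right)} - 3111891} = \frac{5463645}{\left(538 - -280\right) - 3111891} = \frac{5463645}{\left(538 + 280\right) - 3111891} = \frac{5463645}{818 - 3111891} = \frac{5463645}{-3111073} = 5463645 \left(- \frac{1}{3111073}\right) = - \frac{5463645}{3111073}$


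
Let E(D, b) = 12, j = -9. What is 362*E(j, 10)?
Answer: 4344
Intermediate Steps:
362*E(j, 10) = 362*12 = 4344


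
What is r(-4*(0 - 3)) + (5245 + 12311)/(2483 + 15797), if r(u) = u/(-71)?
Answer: 256779/324470 ≈ 0.79138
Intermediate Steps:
r(u) = -u/71 (r(u) = u*(-1/71) = -u/71)
r(-4*(0 - 3)) + (5245 + 12311)/(2483 + 15797) = -(-4)*(0 - 3)/71 + (5245 + 12311)/(2483 + 15797) = -(-4)*(-3)/71 + 17556/18280 = -1/71*12 + 17556*(1/18280) = -12/71 + 4389/4570 = 256779/324470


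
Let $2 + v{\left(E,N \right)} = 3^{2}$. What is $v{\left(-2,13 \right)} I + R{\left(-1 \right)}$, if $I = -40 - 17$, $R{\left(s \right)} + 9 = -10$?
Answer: $-418$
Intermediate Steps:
$R{\left(s \right)} = -19$ ($R{\left(s \right)} = -9 - 10 = -19$)
$v{\left(E,N \right)} = 7$ ($v{\left(E,N \right)} = -2 + 3^{2} = -2 + 9 = 7$)
$I = -57$
$v{\left(-2,13 \right)} I + R{\left(-1 \right)} = 7 \left(-57\right) - 19 = -399 - 19 = -418$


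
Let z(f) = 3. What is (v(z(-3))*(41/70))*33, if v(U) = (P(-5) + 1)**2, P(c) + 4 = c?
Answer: 43296/35 ≈ 1237.0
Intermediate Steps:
P(c) = -4 + c
v(U) = 64 (v(U) = ((-4 - 5) + 1)**2 = (-9 + 1)**2 = (-8)**2 = 64)
(v(z(-3))*(41/70))*33 = (64*(41/70))*33 = (1312/35)*33 = 43296/35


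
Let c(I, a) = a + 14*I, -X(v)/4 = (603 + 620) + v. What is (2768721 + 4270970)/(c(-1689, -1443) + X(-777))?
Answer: -7039691/26873 ≈ -261.96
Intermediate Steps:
X(v) = -4892 - 4*v (X(v) = -4*((603 + 620) + v) = -4*(1223 + v) = -4892 - 4*v)
(2768721 + 4270970)/(c(-1689, -1443) + X(-777)) = (2768721 + 4270970)/((-1443 + 14*(-1689)) + (-4892 - 4*(-777))) = 7039691/((-1443 - 23646) + (-4892 + 3108)) = 7039691/(-25089 - 1784) = 7039691/(-26873) = 7039691*(-1/26873) = -7039691/26873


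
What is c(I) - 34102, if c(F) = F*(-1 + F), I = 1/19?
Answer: -12310840/361 ≈ -34102.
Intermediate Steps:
I = 1/19 ≈ 0.052632
c(I) - 34102 = (-1 + 1/19)/19 - 34102 = (1/19)*(-18/19) - 34102 = -18/361 - 34102 = -12310840/361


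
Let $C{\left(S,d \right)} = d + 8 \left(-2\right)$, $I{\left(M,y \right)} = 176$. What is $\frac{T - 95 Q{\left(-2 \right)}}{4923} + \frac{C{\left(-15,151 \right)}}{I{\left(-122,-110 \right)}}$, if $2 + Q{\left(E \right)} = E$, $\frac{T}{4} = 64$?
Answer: $\frac{258847}{288816} \approx 0.89623$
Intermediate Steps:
$T = 256$ ($T = 4 \cdot 64 = 256$)
$Q{\left(E \right)} = -2 + E$
$C{\left(S,d \right)} = -16 + d$ ($C{\left(S,d \right)} = d - 16 = -16 + d$)
$\frac{T - 95 Q{\left(-2 \right)}}{4923} + \frac{C{\left(-15,151 \right)}}{I{\left(-122,-110 \right)}} = \frac{256 - 95 \left(-2 - 2\right)}{4923} + \frac{-16 + 151}{176} = \left(256 - -380\right) \frac{1}{4923} + 135 \cdot \frac{1}{176} = \left(256 + 380\right) \frac{1}{4923} + \frac{135}{176} = 636 \cdot \frac{1}{4923} + \frac{135}{176} = \frac{212}{1641} + \frac{135}{176} = \frac{258847}{288816}$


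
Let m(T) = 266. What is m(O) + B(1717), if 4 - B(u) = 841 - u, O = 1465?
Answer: 1146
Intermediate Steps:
B(u) = -837 + u (B(u) = 4 - (841 - u) = 4 + (-841 + u) = -837 + u)
m(O) + B(1717) = 266 + (-837 + 1717) = 266 + 880 = 1146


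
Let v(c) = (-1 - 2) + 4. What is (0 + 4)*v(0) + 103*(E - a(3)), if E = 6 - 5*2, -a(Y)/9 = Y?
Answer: 2373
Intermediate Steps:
a(Y) = -9*Y
E = -4 (E = 6 - 10 = -4)
v(c) = 1 (v(c) = -3 + 4 = 1)
(0 + 4)*v(0) + 103*(E - a(3)) = (0 + 4)*1 + 103*(-4 - (-9)*3) = 4*1 + 103*(-4 - 1*(-27)) = 4 + 103*(-4 + 27) = 4 + 103*23 = 4 + 2369 = 2373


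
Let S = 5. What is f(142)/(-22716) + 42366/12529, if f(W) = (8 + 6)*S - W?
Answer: 26758004/7905799 ≈ 3.3846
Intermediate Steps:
f(W) = 70 - W (f(W) = (8 + 6)*5 - W = 14*5 - W = 70 - W)
f(142)/(-22716) + 42366/12529 = (70 - 1*142)/(-22716) + 42366/12529 = (70 - 142)*(-1/22716) + 42366*(1/12529) = -72*(-1/22716) + 42366/12529 = 2/631 + 42366/12529 = 26758004/7905799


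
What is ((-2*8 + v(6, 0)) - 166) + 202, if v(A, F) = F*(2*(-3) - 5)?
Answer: 20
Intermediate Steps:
v(A, F) = -11*F (v(A, F) = F*(-6 - 5) = F*(-11) = -11*F)
((-2*8 + v(6, 0)) - 166) + 202 = ((-2*8 - 11*0) - 166) + 202 = ((-16 + 0) - 166) + 202 = (-16 - 166) + 202 = -182 + 202 = 20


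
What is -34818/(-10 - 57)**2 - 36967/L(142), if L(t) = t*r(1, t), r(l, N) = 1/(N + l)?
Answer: -23735059565/637438 ≈ -37235.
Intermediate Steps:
L(t) = t/(1 + t) (L(t) = t/(t + 1) = t/(1 + t))
-34818/(-10 - 57)**2 - 36967/L(142) = -34818/(-10 - 57)**2 - 36967/(142/(1 + 142)) = -34818/((-67)**2) - 36967/(142/143) = -34818/4489 - 36967/(142*(1/143)) = -34818*1/4489 - 36967/142/143 = -34818/4489 - 36967*143/142 = -34818/4489 - 5286281/142 = -23735059565/637438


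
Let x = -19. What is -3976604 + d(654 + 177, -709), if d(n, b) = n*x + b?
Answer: -3993102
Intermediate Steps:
d(n, b) = b - 19*n (d(n, b) = n*(-19) + b = -19*n + b = b - 19*n)
-3976604 + d(654 + 177, -709) = -3976604 + (-709 - 19*(654 + 177)) = -3976604 + (-709 - 19*831) = -3976604 + (-709 - 15789) = -3976604 - 16498 = -3993102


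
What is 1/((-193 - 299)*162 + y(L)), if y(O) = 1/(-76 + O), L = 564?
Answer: -488/38895551 ≈ -1.2546e-5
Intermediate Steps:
1/((-193 - 299)*162 + y(L)) = 1/((-193 - 299)*162 + 1/(-76 + 564)) = 1/(-492*162 + 1/488) = 1/(-79704 + 1/488) = 1/(-38895551/488) = -488/38895551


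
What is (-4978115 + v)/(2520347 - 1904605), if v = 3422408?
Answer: -1555707/615742 ≈ -2.5266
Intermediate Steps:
(-4978115 + v)/(2520347 - 1904605) = (-4978115 + 3422408)/(2520347 - 1904605) = -1555707/615742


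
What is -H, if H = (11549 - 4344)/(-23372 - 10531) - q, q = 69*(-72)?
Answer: -168422899/33903 ≈ -4967.8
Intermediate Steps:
q = -4968
H = 168422899/33903 (H = (11549 - 4344)/(-23372 - 10531) - 1*(-4968) = 7205/(-33903) + 4968 = 7205*(-1/33903) + 4968 = -7205/33903 + 4968 = 168422899/33903 ≈ 4967.8)
-H = -1*168422899/33903 = -168422899/33903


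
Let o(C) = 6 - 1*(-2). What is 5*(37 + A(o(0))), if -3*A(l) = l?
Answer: 515/3 ≈ 171.67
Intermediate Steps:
o(C) = 8 (o(C) = 6 + 2 = 8)
A(l) = -l/3
5*(37 + A(o(0))) = 5*(37 - 1/3*8) = 5*(37 - 8/3) = 5*(103/3) = 515/3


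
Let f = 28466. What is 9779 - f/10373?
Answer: 101409101/10373 ≈ 9776.3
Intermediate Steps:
9779 - f/10373 = 9779 - 28466/10373 = 101409101/10373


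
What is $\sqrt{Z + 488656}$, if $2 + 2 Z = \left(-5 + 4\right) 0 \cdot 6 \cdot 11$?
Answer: $3 \sqrt{54295} \approx 699.04$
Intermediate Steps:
$Z = -1$ ($Z = -1 + \frac{\left(-5 + 4\right) 0 \cdot 6 \cdot 11}{2} = -1 + \frac{\left(-1\right) 0 \cdot 6 \cdot 11}{2} = -1 + \frac{0 \cdot 6 \cdot 11}{2} = -1 + \frac{0 \cdot 11}{2} = -1 + \frac{1}{2} \cdot 0 = -1 + 0 = -1$)
$\sqrt{Z + 488656} = \sqrt{-1 + 488656} = \sqrt{488655} = 3 \sqrt{54295}$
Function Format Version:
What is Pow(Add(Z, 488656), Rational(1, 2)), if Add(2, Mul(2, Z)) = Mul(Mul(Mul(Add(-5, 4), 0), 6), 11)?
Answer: Mul(3, Pow(54295, Rational(1, 2))) ≈ 699.04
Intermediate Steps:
Z = -1 (Z = Add(-1, Mul(Rational(1, 2), Mul(Mul(Mul(Add(-5, 4), 0), 6), 11))) = Add(-1, Mul(Rational(1, 2), Mul(Mul(Mul(-1, 0), 6), 11))) = Add(-1, Mul(Rational(1, 2), Mul(Mul(0, 6), 11))) = Add(-1, Mul(Rational(1, 2), Mul(0, 11))) = Add(-1, Mul(Rational(1, 2), 0)) = Add(-1, 0) = -1)
Pow(Add(Z, 488656), Rational(1, 2)) = Pow(Add(-1, 488656), Rational(1, 2)) = Pow(488655, Rational(1, 2)) = Mul(3, Pow(54295, Rational(1, 2)))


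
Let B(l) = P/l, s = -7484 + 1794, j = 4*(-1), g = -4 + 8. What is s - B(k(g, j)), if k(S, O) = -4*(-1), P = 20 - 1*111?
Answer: -22669/4 ≈ -5667.3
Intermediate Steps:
g = 4
P = -91 (P = 20 - 111 = -91)
j = -4
k(S, O) = 4
s = -5690
B(l) = -91/l
s - B(k(g, j)) = -5690 - (-91)/4 = -5690 - 1*(-91/4) = -5690 + 91/4 = -22669/4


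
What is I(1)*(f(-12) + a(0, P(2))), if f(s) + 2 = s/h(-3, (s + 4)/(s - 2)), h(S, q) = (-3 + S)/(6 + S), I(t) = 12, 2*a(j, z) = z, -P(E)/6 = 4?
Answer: -96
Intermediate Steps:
P(E) = -24 (P(E) = -6*4 = -24)
a(j, z) = z/2
h(S, q) = (-3 + S)/(6 + S)
f(s) = -2 - s/2 (f(s) = -2 + s/(((-3 - 3)/(6 - 3))) = -2 + s/((-6/3)) = -2 + s/(((⅓)*(-6))) = -2 + s/(-2) = -2 + s*(-½) = -2 - s/2)
I(1)*(f(-12) + a(0, P(2))) = 12*((-2 - ½*(-12)) + (½)*(-24)) = 12*((-2 + 6) - 12) = 12*(4 - 12) = 12*(-8) = -96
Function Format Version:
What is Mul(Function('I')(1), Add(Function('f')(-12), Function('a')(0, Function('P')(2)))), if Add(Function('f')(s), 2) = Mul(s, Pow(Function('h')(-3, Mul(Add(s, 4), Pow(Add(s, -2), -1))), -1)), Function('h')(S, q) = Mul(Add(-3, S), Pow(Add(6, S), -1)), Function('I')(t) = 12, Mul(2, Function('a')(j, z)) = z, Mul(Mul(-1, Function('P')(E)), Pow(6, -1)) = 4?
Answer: -96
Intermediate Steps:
Function('P')(E) = -24 (Function('P')(E) = Mul(-6, 4) = -24)
Function('a')(j, z) = Mul(Rational(1, 2), z)
Function('h')(S, q) = Mul(Pow(Add(6, S), -1), Add(-3, S))
Function('f')(s) = Add(-2, Mul(Rational(-1, 2), s)) (Function('f')(s) = Add(-2, Mul(s, Pow(Mul(Pow(Add(6, -3), -1), Add(-3, -3)), -1))) = Add(-2, Mul(s, Pow(Mul(Pow(3, -1), -6), -1))) = Add(-2, Mul(s, Pow(Mul(Rational(1, 3), -6), -1))) = Add(-2, Mul(s, Pow(-2, -1))) = Add(-2, Mul(s, Rational(-1, 2))) = Add(-2, Mul(Rational(-1, 2), s)))
Mul(Function('I')(1), Add(Function('f')(-12), Function('a')(0, Function('P')(2)))) = Mul(12, Add(Add(-2, Mul(Rational(-1, 2), -12)), Mul(Rational(1, 2), -24))) = Mul(12, Add(Add(-2, 6), -12)) = Mul(12, Add(4, -12)) = Mul(12, -8) = -96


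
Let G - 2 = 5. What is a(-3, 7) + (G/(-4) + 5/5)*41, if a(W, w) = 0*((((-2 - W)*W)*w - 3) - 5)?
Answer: -123/4 ≈ -30.750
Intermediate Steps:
G = 7 (G = 2 + 5 = 7)
a(W, w) = 0 (a(W, w) = 0*(((W*(-2 - W))*w - 3) - 5) = 0*((W*w*(-2 - W) - 3) - 5) = 0*((-3 + W*w*(-2 - W)) - 5) = 0*(-8 + W*w*(-2 - W)) = 0)
a(-3, 7) + (G/(-4) + 5/5)*41 = 0 + (7/(-4) + 5/5)*41 = 0 + (7*(-¼) + 5*(⅕))*41 = 0 + (-7/4 + 1)*41 = 0 - ¾*41 = 0 - 123/4 = -123/4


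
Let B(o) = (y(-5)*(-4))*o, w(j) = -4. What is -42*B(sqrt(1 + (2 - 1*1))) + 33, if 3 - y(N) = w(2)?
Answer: 33 + 1176*sqrt(2) ≈ 1696.1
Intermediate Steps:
y(N) = 7 (y(N) = 3 - 1*(-4) = 3 + 4 = 7)
B(o) = -28*o (B(o) = (7*(-4))*o = -28*o)
-42*B(sqrt(1 + (2 - 1*1))) + 33 = -(-1176)*sqrt(1 + (2 - 1*1)) + 33 = -(-1176)*sqrt(1 + (2 - 1)) + 33 = -(-1176)*sqrt(1 + 1) + 33 = -(-1176)*sqrt(2) + 33 = 1176*sqrt(2) + 33 = 33 + 1176*sqrt(2)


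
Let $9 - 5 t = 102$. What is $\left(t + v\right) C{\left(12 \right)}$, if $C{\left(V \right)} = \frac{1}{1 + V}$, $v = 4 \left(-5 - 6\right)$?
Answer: $- \frac{313}{65} \approx -4.8154$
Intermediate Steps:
$t = - \frac{93}{5}$ ($t = \frac{9}{5} - \frac{102}{5} = - \frac{93}{5} \approx -18.6$)
$v = -44$ ($v = 4 \left(-11\right) = -44$)
$\left(t + v\right) C{\left(12 \right)} = \frac{- \frac{93}{5} - 44}{1 + 12} = - \frac{313}{5 \cdot 13} = \left(- \frac{313}{5}\right) \frac{1}{13} = - \frac{313}{65}$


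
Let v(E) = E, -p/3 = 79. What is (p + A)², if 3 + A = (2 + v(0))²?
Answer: 55696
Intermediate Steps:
p = -237 (p = -3*79 = -237)
A = 1 (A = -3 + (2 + 0)² = -3 + 2² = -3 + 4 = 1)
(p + A)² = (-237 + 1)² = (-236)² = 55696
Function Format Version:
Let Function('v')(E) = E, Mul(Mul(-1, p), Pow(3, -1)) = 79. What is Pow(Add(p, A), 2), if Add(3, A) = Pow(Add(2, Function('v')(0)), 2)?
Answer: 55696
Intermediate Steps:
p = -237 (p = Mul(-3, 79) = -237)
A = 1 (A = Add(-3, Pow(Add(2, 0), 2)) = Add(-3, Pow(2, 2)) = Add(-3, 4) = 1)
Pow(Add(p, A), 2) = Pow(Add(-237, 1), 2) = Pow(-236, 2) = 55696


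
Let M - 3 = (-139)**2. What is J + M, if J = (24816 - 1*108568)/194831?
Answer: 3764830492/194831 ≈ 19324.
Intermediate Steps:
J = -83752/194831 (J = (24816 - 108568)*(1/194831) = -83752*1/194831 = -83752/194831 ≈ -0.42987)
M = 19324 (M = 3 + (-139)**2 = 3 + 19321 = 19324)
J + M = -83752/194831 + 19324 = 3764830492/194831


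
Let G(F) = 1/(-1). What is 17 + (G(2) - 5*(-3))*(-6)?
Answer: -67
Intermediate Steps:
G(F) = -1 (G(F) = 1*(-1) = -1)
17 + (G(2) - 5*(-3))*(-6) = 17 + (-1 - 5*(-3))*(-6) = 17 + (-1 + 15)*(-6) = 17 + 14*(-6) = 17 - 84 = -67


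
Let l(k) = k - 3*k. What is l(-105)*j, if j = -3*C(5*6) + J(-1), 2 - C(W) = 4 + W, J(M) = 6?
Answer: 21420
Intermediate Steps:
C(W) = -2 - W (C(W) = 2 - (4 + W) = 2 + (-4 - W) = -2 - W)
l(k) = -2*k (l(k) = k - 3*k = -2*k)
j = 102 (j = -3*(-2 - 5*6) + 6 = -3*(-2 - 1*30) + 6 = -3*(-2 - 30) + 6 = -3*(-32) + 6 = 96 + 6 = 102)
l(-105)*j = -2*(-105)*102 = 210*102 = 21420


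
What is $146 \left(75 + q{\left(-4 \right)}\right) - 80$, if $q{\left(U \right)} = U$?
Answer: $10286$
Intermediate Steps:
$146 \left(75 + q{\left(-4 \right)}\right) - 80 = 146 \left(75 - 4\right) - 80 = 146 \cdot 71 - 80 = 10366 - 80 = 10286$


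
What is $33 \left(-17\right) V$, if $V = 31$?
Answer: $-17391$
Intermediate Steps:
$33 \left(-17\right) V = 33 \left(-17\right) 31 = \left(-561\right) 31 = -17391$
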